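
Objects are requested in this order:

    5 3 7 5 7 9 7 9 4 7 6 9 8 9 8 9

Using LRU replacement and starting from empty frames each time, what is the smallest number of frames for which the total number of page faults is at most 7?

f=1: 16 faults
f=2: 10 faults
f=3: 8 faults
f=4: 7 faults
f=5: 7 faults
f=6: 7 faults
f=7: 7 faults
Smallest f with faults ≤ 7 is 4.

4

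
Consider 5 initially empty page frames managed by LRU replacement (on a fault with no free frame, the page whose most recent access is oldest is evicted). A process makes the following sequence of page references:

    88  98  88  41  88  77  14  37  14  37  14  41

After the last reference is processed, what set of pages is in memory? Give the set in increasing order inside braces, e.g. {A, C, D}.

{14, 37, 41, 77, 88}

88 -> miss, frames {88}
98 -> miss, frames {88,98}
88 -> hit
41 -> miss, frames {98,88,41}
88 -> hit
77 -> miss, frames {98,41,88,77}
14 -> miss, frames {98,41,88,77,14}
37 -> miss, evict 98, frames {41,88,77,14,37}
14 -> hit
37 -> hit
14 -> hit
41 -> hit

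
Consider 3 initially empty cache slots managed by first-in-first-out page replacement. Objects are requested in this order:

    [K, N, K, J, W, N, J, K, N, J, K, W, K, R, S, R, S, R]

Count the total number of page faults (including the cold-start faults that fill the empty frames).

K -> miss, frames (K)
N -> miss, frames (K N)
K -> hit
J -> miss, frames (K N J)
W -> miss, evict K, frames (N J W)
N -> hit
J -> hit
K -> miss, evict N, frames (J W K)
N -> miss, evict J, frames (W K N)
J -> miss, evict W, frames (K N J)
K -> hit
W -> miss, evict K, frames (N J W)
K -> miss, evict N, frames (J W K)
R -> miss, evict J, frames (W K R)
S -> miss, evict W, frames (K R S)
R -> hit
S -> hit
R -> hit
Page faults: 11.

11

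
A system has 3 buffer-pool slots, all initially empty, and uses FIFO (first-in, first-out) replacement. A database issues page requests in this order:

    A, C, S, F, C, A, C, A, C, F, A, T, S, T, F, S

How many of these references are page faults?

9

A -> fault, frames (A)
C -> fault, frames (A C)
S -> fault, frames (A C S)
F -> fault, evict A, frames (C S F)
C -> hit
A -> fault, evict C, frames (S F A)
C -> fault, evict S, frames (F A C)
A -> hit
C -> hit
F -> hit
A -> hit
T -> fault, evict F, frames (A C T)
S -> fault, evict A, frames (C T S)
T -> hit
F -> fault, evict C, frames (T S F)
S -> hit
Page faults: 9.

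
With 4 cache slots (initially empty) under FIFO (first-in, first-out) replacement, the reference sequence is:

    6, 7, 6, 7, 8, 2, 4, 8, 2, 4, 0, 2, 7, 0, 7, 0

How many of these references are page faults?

7

6 → fault, frames [6]
7 → fault, frames [6, 7]
6 → hit
7 → hit
8 → fault, frames [6, 7, 8]
2 → fault, frames [6, 7, 8, 2]
4 → fault, evict 6, frames [7, 8, 2, 4]
8 → hit
2 → hit
4 → hit
0 → fault, evict 7, frames [8, 2, 4, 0]
2 → hit
7 → fault, evict 8, frames [2, 4, 0, 7]
0 → hit
7 → hit
0 → hit
Page faults: 7.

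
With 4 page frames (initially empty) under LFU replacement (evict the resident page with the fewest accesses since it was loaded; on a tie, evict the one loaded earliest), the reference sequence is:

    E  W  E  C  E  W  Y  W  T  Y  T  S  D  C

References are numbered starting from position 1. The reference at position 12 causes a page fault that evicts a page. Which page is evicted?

pos 1: E → fault, frames [E]
pos 2: W → fault, frames [E, W]
pos 3: E → hit
pos 4: C → fault, frames [E, W, C]
pos 5: E → hit
pos 6: W → hit
pos 7: Y → fault, frames [E, W, C, Y]
pos 8: W → hit
pos 9: T → fault, evict C, frames [E, W, Y, T]
pos 10: Y → hit
pos 11: T → hit
pos 12: S → fault, evict Y, frames [E, W, T, S]
At position 12, page Y is evicted.

Y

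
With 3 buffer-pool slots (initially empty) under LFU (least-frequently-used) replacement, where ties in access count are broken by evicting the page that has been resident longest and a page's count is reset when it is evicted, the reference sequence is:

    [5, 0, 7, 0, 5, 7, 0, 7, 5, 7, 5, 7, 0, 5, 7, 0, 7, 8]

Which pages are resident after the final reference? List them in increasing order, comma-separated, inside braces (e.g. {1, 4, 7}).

5 -> miss, frames (5)
0 -> miss, frames (5 0)
7 -> miss, frames (5 0 7)
0 -> hit
5 -> hit
7 -> hit
0 -> hit
7 -> hit
5 -> hit
7 -> hit
5 -> hit
7 -> hit
0 -> hit
5 -> hit
7 -> hit
0 -> hit
7 -> hit
8 -> miss, evict 5, frames (0 7 8)

{0, 7, 8}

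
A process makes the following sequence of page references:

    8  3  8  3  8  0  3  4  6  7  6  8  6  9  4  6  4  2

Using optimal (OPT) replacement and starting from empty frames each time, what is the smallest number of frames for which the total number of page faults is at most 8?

f=1: 18 faults
f=2: 10 faults
f=3: 9 faults
f=4: 8 faults
f=5: 8 faults
f=6: 8 faults
f=7: 8 faults
f=8: 8 faults
Smallest f with faults ≤ 8 is 4.

4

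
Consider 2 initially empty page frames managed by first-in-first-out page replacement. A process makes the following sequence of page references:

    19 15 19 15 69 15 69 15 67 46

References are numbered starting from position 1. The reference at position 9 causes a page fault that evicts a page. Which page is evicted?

15

pos 1: 19: miss, frames (19)
pos 2: 15: miss, frames (19 15)
pos 3: 19: hit
pos 4: 15: hit
pos 5: 69: miss, evict 19, frames (15 69)
pos 6: 15: hit
pos 7: 69: hit
pos 8: 15: hit
pos 9: 67: miss, evict 15, frames (69 67)
At position 9, page 15 is evicted.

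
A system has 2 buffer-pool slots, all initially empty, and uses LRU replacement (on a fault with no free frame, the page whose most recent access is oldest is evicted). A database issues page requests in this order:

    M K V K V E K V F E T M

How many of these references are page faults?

10

M: miss, frames {M}
K: miss, frames {M,K}
V: miss, evict M, frames {K,V}
K: hit
V: hit
E: miss, evict K, frames {V,E}
K: miss, evict V, frames {E,K}
V: miss, evict E, frames {K,V}
F: miss, evict K, frames {V,F}
E: miss, evict V, frames {F,E}
T: miss, evict F, frames {E,T}
M: miss, evict E, frames {T,M}
Page faults: 10.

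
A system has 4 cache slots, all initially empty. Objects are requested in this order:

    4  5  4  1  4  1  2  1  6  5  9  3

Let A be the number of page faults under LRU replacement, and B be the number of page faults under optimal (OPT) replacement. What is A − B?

Under LRU: F F . F . . F . F F F F → 8 faults.
Under OPT: F F . F . . F . F . F F → 7 faults.
A − B = 8 − 7 = 1.

1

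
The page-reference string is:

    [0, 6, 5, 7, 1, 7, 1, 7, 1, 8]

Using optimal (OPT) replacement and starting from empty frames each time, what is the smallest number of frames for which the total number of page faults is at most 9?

2

f=1: 10 faults
f=2: 6 faults
f=3: 6 faults
f=4: 6 faults
f=5: 6 faults
f=6: 6 faults
Smallest f with faults ≤ 9 is 2.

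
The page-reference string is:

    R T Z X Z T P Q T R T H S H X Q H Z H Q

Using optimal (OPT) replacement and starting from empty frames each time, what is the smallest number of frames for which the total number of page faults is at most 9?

f=1: 20 faults
f=2: 14 faults
f=3: 11 faults
f=4: 9 faults
f=5: 8 faults
f=6: 8 faults
f=7: 8 faults
f=8: 8 faults
Smallest f with faults ≤ 9 is 4.

4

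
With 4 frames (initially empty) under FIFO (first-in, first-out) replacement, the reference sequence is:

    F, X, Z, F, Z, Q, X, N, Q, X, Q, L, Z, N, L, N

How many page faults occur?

F -> fault, frames [F]
X -> fault, frames [F, X]
Z -> fault, frames [F, X, Z]
F -> hit
Z -> hit
Q -> fault, frames [F, X, Z, Q]
X -> hit
N -> fault, evict F, frames [X, Z, Q, N]
Q -> hit
X -> hit
Q -> hit
L -> fault, evict X, frames [Z, Q, N, L]
Z -> hit
N -> hit
L -> hit
N -> hit
Page faults: 6.

6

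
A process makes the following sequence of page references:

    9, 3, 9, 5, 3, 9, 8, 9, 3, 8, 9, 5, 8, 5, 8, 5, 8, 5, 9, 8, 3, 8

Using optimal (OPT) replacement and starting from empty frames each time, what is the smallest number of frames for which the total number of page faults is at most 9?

f=1: 22 faults
f=2: 10 faults
f=3: 6 faults
f=4: 4 faults
Smallest f with faults ≤ 9 is 3.

3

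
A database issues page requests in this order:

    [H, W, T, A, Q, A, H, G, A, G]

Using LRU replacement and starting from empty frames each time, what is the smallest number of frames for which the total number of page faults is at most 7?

3

f=1: 10 faults
f=2: 8 faults
f=3: 7 faults
f=4: 7 faults
f=5: 6 faults
f=6: 6 faults
Smallest f with faults ≤ 7 is 3.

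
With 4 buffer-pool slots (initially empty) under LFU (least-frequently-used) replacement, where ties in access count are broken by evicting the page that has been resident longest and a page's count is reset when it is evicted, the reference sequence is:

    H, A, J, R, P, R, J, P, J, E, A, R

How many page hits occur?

H: miss, frames [H]
A: miss, frames [H, A]
J: miss, frames [H, A, J]
R: miss, frames [H, A, J, R]
P: miss, evict H, frames [A, J, R, P]
R: hit
J: hit
P: hit
J: hit
E: miss, evict A, frames [J, R, P, E]
A: miss, evict E, frames [J, R, P, A]
R: hit
Hits: 5.

5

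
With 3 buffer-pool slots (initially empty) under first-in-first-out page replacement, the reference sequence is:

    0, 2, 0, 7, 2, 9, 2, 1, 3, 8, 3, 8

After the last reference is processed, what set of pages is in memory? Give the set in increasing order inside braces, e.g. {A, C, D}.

0: miss, frames (0)
2: miss, frames (0 2)
0: hit
7: miss, frames (0 2 7)
2: hit
9: miss, evict 0, frames (2 7 9)
2: hit
1: miss, evict 2, frames (7 9 1)
3: miss, evict 7, frames (9 1 3)
8: miss, evict 9, frames (1 3 8)
3: hit
8: hit

{1, 3, 8}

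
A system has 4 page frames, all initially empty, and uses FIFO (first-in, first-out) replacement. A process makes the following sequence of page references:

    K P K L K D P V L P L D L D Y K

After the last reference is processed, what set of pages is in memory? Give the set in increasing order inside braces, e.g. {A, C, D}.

{D, K, V, Y}

K -> miss, frames [K]
P -> miss, frames [K, P]
K -> hit
L -> miss, frames [K, P, L]
K -> hit
D -> miss, frames [K, P, L, D]
P -> hit
V -> miss, evict K, frames [P, L, D, V]
L -> hit
P -> hit
L -> hit
D -> hit
L -> hit
D -> hit
Y -> miss, evict P, frames [L, D, V, Y]
K -> miss, evict L, frames [D, V, Y, K]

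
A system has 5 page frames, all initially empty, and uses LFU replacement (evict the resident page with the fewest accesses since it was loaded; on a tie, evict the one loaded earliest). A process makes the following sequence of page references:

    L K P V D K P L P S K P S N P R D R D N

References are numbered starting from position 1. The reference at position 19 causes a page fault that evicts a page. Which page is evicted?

R

pos 1: L: fault, frames {L}
pos 2: K: fault, frames {L,K}
pos 3: P: fault, frames {L,K,P}
pos 4: V: fault, frames {L,K,P,V}
pos 5: D: fault, frames {L,K,P,V,D}
pos 6: K: hit
pos 7: P: hit
pos 8: L: hit
pos 9: P: hit
pos 10: S: fault, evict V, frames {L,K,P,D,S}
pos 11: K: hit
pos 12: P: hit
pos 13: S: hit
pos 14: N: fault, evict D, frames {L,K,P,S,N}
pos 15: P: hit
pos 16: R: fault, evict N, frames {L,K,P,S,R}
pos 17: D: fault, evict R, frames {L,K,P,S,D}
pos 18: R: fault, evict D, frames {L,K,P,S,R}
pos 19: D: fault, evict R, frames {L,K,P,S,D}
At position 19, page R is evicted.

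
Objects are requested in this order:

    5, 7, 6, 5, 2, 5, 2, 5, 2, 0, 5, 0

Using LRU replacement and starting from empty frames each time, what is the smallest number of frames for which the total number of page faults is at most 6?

f=1: 12 faults
f=2: 7 faults
f=3: 5 faults
f=4: 5 faults
f=5: 5 faults
Smallest f with faults ≤ 6 is 3.

3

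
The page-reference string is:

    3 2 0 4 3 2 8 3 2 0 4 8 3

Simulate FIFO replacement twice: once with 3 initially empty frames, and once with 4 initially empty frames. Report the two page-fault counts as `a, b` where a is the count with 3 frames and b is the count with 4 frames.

3 frames: F F F F F F F . . F F . F → 10 faults.
4 frames: F F F F . . F F F F F F F → 11 faults.
11 > 10: adding a frame increased faults — Belady's anomaly.

10, 11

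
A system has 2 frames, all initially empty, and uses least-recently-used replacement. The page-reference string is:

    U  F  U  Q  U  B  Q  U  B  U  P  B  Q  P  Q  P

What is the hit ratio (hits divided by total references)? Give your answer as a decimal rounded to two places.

0.31

U: fault, frames {U}
F: fault, frames {U,F}
U: hit
Q: fault, evict F, frames {U,Q}
U: hit
B: fault, evict Q, frames {U,B}
Q: fault, evict U, frames {B,Q}
U: fault, evict B, frames {Q,U}
B: fault, evict Q, frames {U,B}
U: hit
P: fault, evict B, frames {U,P}
B: fault, evict U, frames {P,B}
Q: fault, evict P, frames {B,Q}
P: fault, evict B, frames {Q,P}
Q: hit
P: hit
Hits: 5 of 16 references → 5/16 = 0.3125.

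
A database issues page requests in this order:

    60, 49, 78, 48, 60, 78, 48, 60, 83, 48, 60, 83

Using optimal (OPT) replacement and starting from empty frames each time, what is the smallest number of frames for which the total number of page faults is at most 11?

f=1: 12 faults
f=2: 8 faults
f=3: 5 faults
f=4: 5 faults
f=5: 5 faults
Smallest f with faults ≤ 11 is 2.

2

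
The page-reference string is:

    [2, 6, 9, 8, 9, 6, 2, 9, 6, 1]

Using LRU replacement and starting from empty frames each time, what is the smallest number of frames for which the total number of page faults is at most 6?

3

f=1: 10 faults
f=2: 9 faults
f=3: 6 faults
f=4: 5 faults
f=5: 5 faults
Smallest f with faults ≤ 6 is 3.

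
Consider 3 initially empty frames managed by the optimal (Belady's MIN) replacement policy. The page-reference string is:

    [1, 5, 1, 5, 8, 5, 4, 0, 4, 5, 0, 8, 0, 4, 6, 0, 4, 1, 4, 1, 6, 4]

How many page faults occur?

1 → fault, frames {1}
5 → fault, frames {1,5}
1 → hit
5 → hit
8 → fault, frames {1,5,8}
5 → hit
4 → fault, evict 1, frames {5,8,4}
0 → fault, evict 8, frames {5,4,0}
4 → hit
5 → hit
0 → hit
8 → fault, evict 5, frames {4,0,8}
0 → hit
4 → hit
6 → fault, evict 8, frames {4,0,6}
0 → hit
4 → hit
1 → fault, evict 0, frames {4,6,1}
4 → hit
1 → hit
6 → hit
4 → hit
Page faults: 8.

8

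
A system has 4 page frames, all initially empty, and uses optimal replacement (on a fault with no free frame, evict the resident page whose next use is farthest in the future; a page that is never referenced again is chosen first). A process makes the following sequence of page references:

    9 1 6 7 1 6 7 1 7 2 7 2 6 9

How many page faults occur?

9: fault, frames [9]
1: fault, frames [9, 1]
6: fault, frames [9, 1, 6]
7: fault, frames [9, 1, 6, 7]
1: hit
6: hit
7: hit
1: hit
7: hit
2: fault, evict 1, frames [9, 6, 7, 2]
7: hit
2: hit
6: hit
9: hit
Page faults: 5.

5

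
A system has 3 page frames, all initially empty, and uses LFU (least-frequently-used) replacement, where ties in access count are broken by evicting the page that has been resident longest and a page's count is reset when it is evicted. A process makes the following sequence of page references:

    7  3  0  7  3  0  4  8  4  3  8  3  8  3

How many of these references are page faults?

7

7: miss, frames (7)
3: miss, frames (7 3)
0: miss, frames (7 3 0)
7: hit
3: hit
0: hit
4: miss, evict 7, frames (3 0 4)
8: miss, evict 4, frames (3 0 8)
4: miss, evict 8, frames (3 0 4)
3: hit
8: miss, evict 4, frames (3 0 8)
3: hit
8: hit
3: hit
Page faults: 7.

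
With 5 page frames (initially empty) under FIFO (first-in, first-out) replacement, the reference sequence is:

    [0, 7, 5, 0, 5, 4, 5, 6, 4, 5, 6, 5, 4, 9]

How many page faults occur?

0: miss, frames {0}
7: miss, frames {0,7}
5: miss, frames {0,7,5}
0: hit
5: hit
4: miss, frames {0,7,5,4}
5: hit
6: miss, frames {0,7,5,4,6}
4: hit
5: hit
6: hit
5: hit
4: hit
9: miss, evict 0, frames {7,5,4,6,9}
Page faults: 6.

6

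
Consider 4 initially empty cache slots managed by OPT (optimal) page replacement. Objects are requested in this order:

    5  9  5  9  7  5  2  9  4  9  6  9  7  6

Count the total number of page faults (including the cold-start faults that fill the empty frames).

5 → miss, frames [5]
9 → miss, frames [5, 9]
5 → hit
9 → hit
7 → miss, frames [5, 9, 7]
5 → hit
2 → miss, frames [5, 9, 7, 2]
9 → hit
4 → miss, evict 2, frames [5, 9, 7, 4]
9 → hit
6 → miss, evict 4, frames [5, 9, 7, 6]
9 → hit
7 → hit
6 → hit
Page faults: 6.

6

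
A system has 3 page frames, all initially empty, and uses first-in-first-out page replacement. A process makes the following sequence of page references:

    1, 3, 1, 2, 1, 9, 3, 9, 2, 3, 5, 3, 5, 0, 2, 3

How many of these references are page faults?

1 -> miss, frames [1]
3 -> miss, frames [1, 3]
1 -> hit
2 -> miss, frames [1, 3, 2]
1 -> hit
9 -> miss, evict 1, frames [3, 2, 9]
3 -> hit
9 -> hit
2 -> hit
3 -> hit
5 -> miss, evict 3, frames [2, 9, 5]
3 -> miss, evict 2, frames [9, 5, 3]
5 -> hit
0 -> miss, evict 9, frames [5, 3, 0]
2 -> miss, evict 5, frames [3, 0, 2]
3 -> hit
Page faults: 8.

8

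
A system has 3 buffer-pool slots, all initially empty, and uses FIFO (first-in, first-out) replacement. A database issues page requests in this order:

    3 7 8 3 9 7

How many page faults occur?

3 -> miss, frames [3]
7 -> miss, frames [3, 7]
8 -> miss, frames [3, 7, 8]
3 -> hit
9 -> miss, evict 3, frames [7, 8, 9]
7 -> hit
Page faults: 4.

4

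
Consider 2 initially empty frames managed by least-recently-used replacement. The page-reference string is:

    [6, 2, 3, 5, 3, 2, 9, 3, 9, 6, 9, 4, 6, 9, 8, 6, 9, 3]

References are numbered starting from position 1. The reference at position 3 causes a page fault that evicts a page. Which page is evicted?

6

pos 1: 6: fault, frames (6)
pos 2: 2: fault, frames (6 2)
pos 3: 3: fault, evict 6, frames (2 3)
At position 3, page 6 is evicted.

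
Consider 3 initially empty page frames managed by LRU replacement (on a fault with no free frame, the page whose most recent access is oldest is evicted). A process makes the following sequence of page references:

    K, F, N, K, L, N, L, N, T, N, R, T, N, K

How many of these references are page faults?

K -> fault, frames (K)
F -> fault, frames (K F)
N -> fault, frames (K F N)
K -> hit
L -> fault, evict F, frames (N K L)
N -> hit
L -> hit
N -> hit
T -> fault, evict K, frames (L N T)
N -> hit
R -> fault, evict L, frames (T N R)
T -> hit
N -> hit
K -> fault, evict R, frames (T N K)
Page faults: 7.

7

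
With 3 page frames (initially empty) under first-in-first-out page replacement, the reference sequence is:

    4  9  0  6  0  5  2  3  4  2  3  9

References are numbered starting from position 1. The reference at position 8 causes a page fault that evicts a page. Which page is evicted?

pos 1: 4 -> miss, frames [4]
pos 2: 9 -> miss, frames [4, 9]
pos 3: 0 -> miss, frames [4, 9, 0]
pos 4: 6 -> miss, evict 4, frames [9, 0, 6]
pos 5: 0 -> hit
pos 6: 5 -> miss, evict 9, frames [0, 6, 5]
pos 7: 2 -> miss, evict 0, frames [6, 5, 2]
pos 8: 3 -> miss, evict 6, frames [5, 2, 3]
At position 8, page 6 is evicted.

6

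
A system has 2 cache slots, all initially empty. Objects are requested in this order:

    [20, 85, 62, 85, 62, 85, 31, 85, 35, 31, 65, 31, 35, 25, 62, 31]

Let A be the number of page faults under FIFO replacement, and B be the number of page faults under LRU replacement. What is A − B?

Under FIFO: F F F . . . F F F F F . F F F F → 12 faults.
Under LRU: F F F . . . F . F F F . F F F F → 11 faults.
A − B = 12 − 11 = 1.

1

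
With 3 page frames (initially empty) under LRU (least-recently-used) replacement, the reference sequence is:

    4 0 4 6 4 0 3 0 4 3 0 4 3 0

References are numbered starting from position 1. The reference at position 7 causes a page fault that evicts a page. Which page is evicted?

6

pos 1: 4 → miss, frames (4)
pos 2: 0 → miss, frames (4 0)
pos 3: 4 → hit
pos 4: 6 → miss, frames (0 4 6)
pos 5: 4 → hit
pos 6: 0 → hit
pos 7: 3 → miss, evict 6, frames (4 0 3)
At position 7, page 6 is evicted.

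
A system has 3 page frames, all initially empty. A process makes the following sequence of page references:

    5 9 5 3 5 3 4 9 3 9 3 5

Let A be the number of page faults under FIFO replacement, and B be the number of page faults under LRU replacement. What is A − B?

Under FIFO: F F . F . . F . . . . F → 5 faults.
Under LRU: F F . F . . F F . . . F → 6 faults.
A − B = 5 − 6 = -1.

-1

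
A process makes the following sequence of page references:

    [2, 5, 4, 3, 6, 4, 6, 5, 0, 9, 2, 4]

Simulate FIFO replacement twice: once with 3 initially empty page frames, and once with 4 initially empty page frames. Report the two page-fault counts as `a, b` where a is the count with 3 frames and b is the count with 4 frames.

10, 9

3 frames: F F F F F . . F F F F F → 10 faults.
4 frames: F F F F F . . . F F F F → 9 faults.
9 < 10: adding a frame reduced faults, as is typical.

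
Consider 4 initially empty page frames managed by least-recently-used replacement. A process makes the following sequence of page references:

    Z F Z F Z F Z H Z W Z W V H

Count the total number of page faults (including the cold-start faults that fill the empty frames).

5

Z → miss, frames (Z)
F → miss, frames (Z F)
Z → hit
F → hit
Z → hit
F → hit
Z → hit
H → miss, frames (F Z H)
Z → hit
W → miss, frames (F H Z W)
Z → hit
W → hit
V → miss, evict F, frames (H Z W V)
H → hit
Page faults: 5.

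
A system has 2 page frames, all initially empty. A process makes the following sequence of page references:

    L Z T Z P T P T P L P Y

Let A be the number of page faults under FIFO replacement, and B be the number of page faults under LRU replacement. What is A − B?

-1

Under FIFO: F F F . F . . . . F . F → 6 faults.
Under LRU: F F F . F F . . . F . F → 7 faults.
A − B = 6 − 7 = -1.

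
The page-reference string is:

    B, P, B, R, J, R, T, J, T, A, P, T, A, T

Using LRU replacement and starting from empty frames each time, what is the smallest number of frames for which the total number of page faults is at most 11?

2

f=1: 14 faults
f=2: 10 faults
f=3: 7 faults
f=4: 7 faults
f=5: 7 faults
f=6: 6 faults
Smallest f with faults ≤ 11 is 2.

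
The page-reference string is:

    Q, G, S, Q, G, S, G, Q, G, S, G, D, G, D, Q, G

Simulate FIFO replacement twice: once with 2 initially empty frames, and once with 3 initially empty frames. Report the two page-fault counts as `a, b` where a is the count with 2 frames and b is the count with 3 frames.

12, 6

2 frames: F F F F F F . F F F . F F . F . → 12 faults.
3 frames: F F F . . . . . . . . F . . F F → 6 faults.
6 < 12: adding a frame reduced faults, as is typical.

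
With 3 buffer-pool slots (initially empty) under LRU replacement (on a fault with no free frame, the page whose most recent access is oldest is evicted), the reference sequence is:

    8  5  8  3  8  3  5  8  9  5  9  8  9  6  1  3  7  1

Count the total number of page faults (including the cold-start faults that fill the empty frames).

8: miss, frames [8]
5: miss, frames [8, 5]
8: hit
3: miss, frames [5, 8, 3]
8: hit
3: hit
5: hit
8: hit
9: miss, evict 3, frames [5, 8, 9]
5: hit
9: hit
8: hit
9: hit
6: miss, evict 5, frames [8, 9, 6]
1: miss, evict 8, frames [9, 6, 1]
3: miss, evict 9, frames [6, 1, 3]
7: miss, evict 6, frames [1, 3, 7]
1: hit
Page faults: 8.

8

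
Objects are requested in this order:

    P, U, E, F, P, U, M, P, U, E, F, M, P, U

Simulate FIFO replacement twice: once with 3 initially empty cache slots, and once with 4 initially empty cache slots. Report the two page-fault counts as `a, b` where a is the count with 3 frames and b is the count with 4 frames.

11, 12

3 frames: F F F F F F F . . F F . F F → 11 faults.
4 frames: F F F F . . F F F F F F F F → 12 faults.
12 > 11: adding a frame increased faults — Belady's anomaly.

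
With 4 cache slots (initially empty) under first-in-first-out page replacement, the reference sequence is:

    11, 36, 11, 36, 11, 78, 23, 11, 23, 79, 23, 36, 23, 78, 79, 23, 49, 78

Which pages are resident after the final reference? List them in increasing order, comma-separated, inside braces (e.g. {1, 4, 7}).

{23, 49, 78, 79}

11 -> fault, frames (11)
36 -> fault, frames (11 36)
11 -> hit
36 -> hit
11 -> hit
78 -> fault, frames (11 36 78)
23 -> fault, frames (11 36 78 23)
11 -> hit
23 -> hit
79 -> fault, evict 11, frames (36 78 23 79)
23 -> hit
36 -> hit
23 -> hit
78 -> hit
79 -> hit
23 -> hit
49 -> fault, evict 36, frames (78 23 79 49)
78 -> hit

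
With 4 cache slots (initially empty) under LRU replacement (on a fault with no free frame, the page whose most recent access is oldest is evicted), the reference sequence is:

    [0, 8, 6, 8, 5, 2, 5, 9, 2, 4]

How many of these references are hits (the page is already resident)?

0 -> miss, frames (0)
8 -> miss, frames (0 8)
6 -> miss, frames (0 8 6)
8 -> hit
5 -> miss, frames (0 6 8 5)
2 -> miss, evict 0, frames (6 8 5 2)
5 -> hit
9 -> miss, evict 6, frames (8 2 5 9)
2 -> hit
4 -> miss, evict 8, frames (5 9 2 4)
Hits: 3.

3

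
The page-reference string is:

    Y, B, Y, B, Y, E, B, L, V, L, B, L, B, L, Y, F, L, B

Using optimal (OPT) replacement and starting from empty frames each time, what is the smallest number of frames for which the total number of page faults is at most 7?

3

f=1: 18 faults
f=2: 9 faults
f=3: 7 faults
f=4: 6 faults
f=5: 6 faults
f=6: 6 faults
Smallest f with faults ≤ 7 is 3.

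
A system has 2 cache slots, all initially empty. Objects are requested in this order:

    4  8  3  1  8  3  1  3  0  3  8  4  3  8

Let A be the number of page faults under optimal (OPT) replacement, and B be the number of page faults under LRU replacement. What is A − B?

Under OPT: F F F F . F . . F . F F . F → 9 faults.
Under LRU: F F F F F F F . F . F F F F → 12 faults.
A − B = 9 − 12 = -3.

-3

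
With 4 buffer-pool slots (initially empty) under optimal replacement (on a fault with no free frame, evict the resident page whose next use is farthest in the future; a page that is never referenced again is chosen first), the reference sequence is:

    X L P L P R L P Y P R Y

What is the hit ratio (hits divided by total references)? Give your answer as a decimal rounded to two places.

X -> fault, frames (X)
L -> fault, frames (X L)
P -> fault, frames (X L P)
L -> hit
P -> hit
R -> fault, frames (X L P R)
L -> hit
P -> hit
Y -> fault, evict L, frames (X P R Y)
P -> hit
R -> hit
Y -> hit
Hits: 7 of 12 references → 7/12 = 0.5833.

0.58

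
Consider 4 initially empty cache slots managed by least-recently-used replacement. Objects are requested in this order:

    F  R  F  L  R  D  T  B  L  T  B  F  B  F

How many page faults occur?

8

F -> miss, frames (F)
R -> miss, frames (F R)
F -> hit
L -> miss, frames (R F L)
R -> hit
D -> miss, frames (F L R D)
T -> miss, evict F, frames (L R D T)
B -> miss, evict L, frames (R D T B)
L -> miss, evict R, frames (D T B L)
T -> hit
B -> hit
F -> miss, evict D, frames (L T B F)
B -> hit
F -> hit
Page faults: 8.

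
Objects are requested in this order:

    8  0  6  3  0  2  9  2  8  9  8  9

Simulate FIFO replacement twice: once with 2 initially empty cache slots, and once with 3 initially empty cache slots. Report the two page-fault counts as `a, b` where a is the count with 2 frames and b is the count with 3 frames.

8, 7

2 frames: F F F F F F F . F . . . → 8 faults.
3 frames: F F F F . F F . F . . . → 7 faults.
7 < 8: adding a frame reduced faults, as is typical.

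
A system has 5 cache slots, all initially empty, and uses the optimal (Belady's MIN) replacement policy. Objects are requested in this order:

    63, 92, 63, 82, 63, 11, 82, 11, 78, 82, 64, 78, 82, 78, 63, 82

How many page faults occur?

63 → miss, frames (63)
92 → miss, frames (63 92)
63 → hit
82 → miss, frames (63 92 82)
63 → hit
11 → miss, frames (63 92 82 11)
82 → hit
11 → hit
78 → miss, frames (63 92 82 11 78)
82 → hit
64 → miss, evict 11, frames (63 92 82 78 64)
78 → hit
82 → hit
78 → hit
63 → hit
82 → hit
Page faults: 6.

6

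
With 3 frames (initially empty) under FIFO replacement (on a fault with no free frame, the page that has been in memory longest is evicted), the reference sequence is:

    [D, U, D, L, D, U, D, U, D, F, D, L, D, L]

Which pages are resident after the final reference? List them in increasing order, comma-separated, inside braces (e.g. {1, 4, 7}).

{D, F, L}

D -> miss, frames [D]
U -> miss, frames [D, U]
D -> hit
L -> miss, frames [D, U, L]
D -> hit
U -> hit
D -> hit
U -> hit
D -> hit
F -> miss, evict D, frames [U, L, F]
D -> miss, evict U, frames [L, F, D]
L -> hit
D -> hit
L -> hit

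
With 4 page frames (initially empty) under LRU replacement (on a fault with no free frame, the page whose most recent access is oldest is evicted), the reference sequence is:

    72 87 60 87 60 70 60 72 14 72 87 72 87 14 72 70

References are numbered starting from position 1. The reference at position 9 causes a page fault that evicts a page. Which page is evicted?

87

pos 1: 72 -> miss, frames [72]
pos 2: 87 -> miss, frames [72, 87]
pos 3: 60 -> miss, frames [72, 87, 60]
pos 4: 87 -> hit
pos 5: 60 -> hit
pos 6: 70 -> miss, frames [72, 87, 60, 70]
pos 7: 60 -> hit
pos 8: 72 -> hit
pos 9: 14 -> miss, evict 87, frames [70, 60, 72, 14]
At position 9, page 87 is evicted.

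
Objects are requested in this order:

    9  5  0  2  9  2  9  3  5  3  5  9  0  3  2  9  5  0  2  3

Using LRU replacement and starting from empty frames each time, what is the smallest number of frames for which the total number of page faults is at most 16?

f=1: 20 faults
f=2: 16 faults
f=3: 15 faults
f=4: 11 faults
f=5: 5 faults
Smallest f with faults ≤ 16 is 2.

2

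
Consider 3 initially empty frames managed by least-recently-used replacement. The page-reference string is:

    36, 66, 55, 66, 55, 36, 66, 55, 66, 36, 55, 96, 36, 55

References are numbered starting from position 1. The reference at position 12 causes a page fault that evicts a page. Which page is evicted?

pos 1: 36 → fault, frames {36}
pos 2: 66 → fault, frames {36,66}
pos 3: 55 → fault, frames {36,66,55}
pos 4: 66 → hit
pos 5: 55 → hit
pos 6: 36 → hit
pos 7: 66 → hit
pos 8: 55 → hit
pos 9: 66 → hit
pos 10: 36 → hit
pos 11: 55 → hit
pos 12: 96 → fault, evict 66, frames {36,55,96}
At position 12, page 66 is evicted.

66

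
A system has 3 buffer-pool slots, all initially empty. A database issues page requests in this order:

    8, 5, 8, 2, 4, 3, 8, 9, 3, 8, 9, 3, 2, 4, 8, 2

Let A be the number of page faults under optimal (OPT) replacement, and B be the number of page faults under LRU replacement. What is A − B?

Under OPT: F F . F F F . F . . . . F F . . → 8 faults.
Under LRU: F F . F F F F F . . . . F F F . → 10 faults.
A − B = 8 − 10 = -2.

-2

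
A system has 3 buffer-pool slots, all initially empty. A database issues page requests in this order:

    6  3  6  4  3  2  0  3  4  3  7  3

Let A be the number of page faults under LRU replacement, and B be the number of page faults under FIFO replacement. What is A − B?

Under LRU: F F . F . F F . F . F . → 7 faults.
Under FIFO: F F . F . F F F F . F . → 8 faults.
A − B = 7 − 8 = -1.

-1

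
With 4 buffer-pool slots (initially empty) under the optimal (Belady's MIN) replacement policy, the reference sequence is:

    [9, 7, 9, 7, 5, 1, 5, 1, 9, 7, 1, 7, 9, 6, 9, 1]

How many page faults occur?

5

9: miss, frames {9}
7: miss, frames {9,7}
9: hit
7: hit
5: miss, frames {9,7,5}
1: miss, frames {9,7,5,1}
5: hit
1: hit
9: hit
7: hit
1: hit
7: hit
9: hit
6: miss, evict 5, frames {9,7,1,6}
9: hit
1: hit
Page faults: 5.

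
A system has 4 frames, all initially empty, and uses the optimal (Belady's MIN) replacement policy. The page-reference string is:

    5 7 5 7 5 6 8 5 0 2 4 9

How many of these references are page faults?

5: fault, frames {5}
7: fault, frames {5,7}
5: hit
7: hit
5: hit
6: fault, frames {5,7,6}
8: fault, frames {5,7,6,8}
5: hit
0: fault, evict 8, frames {5,7,6,0}
2: fault, evict 0, frames {5,7,6,2}
4: fault, evict 2, frames {5,7,6,4}
9: fault, evict 4, frames {5,7,6,9}
Page faults: 8.

8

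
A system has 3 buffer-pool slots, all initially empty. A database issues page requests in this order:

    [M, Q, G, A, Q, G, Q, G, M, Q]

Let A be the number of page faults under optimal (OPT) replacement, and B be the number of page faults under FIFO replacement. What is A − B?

Under OPT: F F F F . . . . F . → 5 faults.
Under FIFO: F F F F . . . . F F → 6 faults.
A − B = 5 − 6 = -1.

-1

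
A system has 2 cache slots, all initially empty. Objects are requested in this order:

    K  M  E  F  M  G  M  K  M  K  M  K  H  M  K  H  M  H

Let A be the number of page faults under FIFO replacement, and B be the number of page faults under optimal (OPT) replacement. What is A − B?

Under FIFO: F F F F F F . F F . . . F . F . F F → 12 faults.
Under OPT: F F F F . F . F . . . . F . F . F . → 9 faults.
A − B = 12 − 9 = 3.

3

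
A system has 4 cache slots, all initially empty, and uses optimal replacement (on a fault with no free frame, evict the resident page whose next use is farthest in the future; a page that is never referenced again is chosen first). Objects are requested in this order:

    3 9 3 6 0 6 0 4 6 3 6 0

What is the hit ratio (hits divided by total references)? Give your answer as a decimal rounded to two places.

0.58

3 → miss, frames [3]
9 → miss, frames [3, 9]
3 → hit
6 → miss, frames [3, 9, 6]
0 → miss, frames [3, 9, 6, 0]
6 → hit
0 → hit
4 → miss, evict 9, frames [3, 6, 0, 4]
6 → hit
3 → hit
6 → hit
0 → hit
Hits: 7 of 12 references → 7/12 = 0.5833.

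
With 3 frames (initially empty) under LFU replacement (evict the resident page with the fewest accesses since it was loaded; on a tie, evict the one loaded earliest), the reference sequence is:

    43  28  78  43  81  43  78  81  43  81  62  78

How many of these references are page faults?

6

43 -> miss, frames (43)
28 -> miss, frames (43 28)
78 -> miss, frames (43 28 78)
43 -> hit
81 -> miss, evict 28, frames (43 78 81)
43 -> hit
78 -> hit
81 -> hit
43 -> hit
81 -> hit
62 -> miss, evict 78, frames (43 81 62)
78 -> miss, evict 62, frames (43 81 78)
Page faults: 6.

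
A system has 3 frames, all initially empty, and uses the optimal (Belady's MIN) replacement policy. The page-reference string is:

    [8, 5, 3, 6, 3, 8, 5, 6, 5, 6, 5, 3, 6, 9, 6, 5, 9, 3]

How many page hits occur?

11

8 → miss, frames {8}
5 → miss, frames {8,5}
3 → miss, frames {8,5,3}
6 → miss, evict 5, frames {8,3,6}
3 → hit
8 → hit
5 → miss, evict 8, frames {3,6,5}
6 → hit
5 → hit
6 → hit
5 → hit
3 → hit
6 → hit
9 → miss, evict 3, frames {6,5,9}
6 → hit
5 → hit
9 → hit
3 → miss, evict 9, frames {6,5,3}
Hits: 11.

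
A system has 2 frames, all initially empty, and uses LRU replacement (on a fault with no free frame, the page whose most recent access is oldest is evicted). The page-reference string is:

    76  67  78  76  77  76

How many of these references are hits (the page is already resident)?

1

76 -> miss, frames (76)
67 -> miss, frames (76 67)
78 -> miss, evict 76, frames (67 78)
76 -> miss, evict 67, frames (78 76)
77 -> miss, evict 78, frames (76 77)
76 -> hit
Hits: 1.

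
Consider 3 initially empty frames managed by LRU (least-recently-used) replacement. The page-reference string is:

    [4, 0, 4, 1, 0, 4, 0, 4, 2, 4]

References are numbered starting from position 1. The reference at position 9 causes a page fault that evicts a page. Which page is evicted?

1

pos 1: 4: fault, frames (4)
pos 2: 0: fault, frames (4 0)
pos 3: 4: hit
pos 4: 1: fault, frames (0 4 1)
pos 5: 0: hit
pos 6: 4: hit
pos 7: 0: hit
pos 8: 4: hit
pos 9: 2: fault, evict 1, frames (0 4 2)
At position 9, page 1 is evicted.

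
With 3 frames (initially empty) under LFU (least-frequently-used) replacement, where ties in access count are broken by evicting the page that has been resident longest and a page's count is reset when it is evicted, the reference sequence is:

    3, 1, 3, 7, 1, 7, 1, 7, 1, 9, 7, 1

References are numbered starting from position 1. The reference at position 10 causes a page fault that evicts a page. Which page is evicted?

3

pos 1: 3 -> miss, frames {3}
pos 2: 1 -> miss, frames {3,1}
pos 3: 3 -> hit
pos 4: 7 -> miss, frames {3,1,7}
pos 5: 1 -> hit
pos 6: 7 -> hit
pos 7: 1 -> hit
pos 8: 7 -> hit
pos 9: 1 -> hit
pos 10: 9 -> miss, evict 3, frames {1,7,9}
At position 10, page 3 is evicted.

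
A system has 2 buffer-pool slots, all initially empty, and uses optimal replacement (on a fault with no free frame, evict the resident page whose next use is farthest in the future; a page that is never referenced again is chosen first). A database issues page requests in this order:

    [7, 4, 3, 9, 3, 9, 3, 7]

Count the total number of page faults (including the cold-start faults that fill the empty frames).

7 -> fault, frames {7}
4 -> fault, frames {7,4}
3 -> fault, evict 4, frames {7,3}
9 -> fault, evict 7, frames {3,9}
3 -> hit
9 -> hit
3 -> hit
7 -> fault, evict 9, frames {3,7}
Page faults: 5.

5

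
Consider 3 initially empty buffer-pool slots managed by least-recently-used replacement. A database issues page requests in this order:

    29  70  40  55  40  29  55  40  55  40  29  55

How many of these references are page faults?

29 → miss, frames [29]
70 → miss, frames [29, 70]
40 → miss, frames [29, 70, 40]
55 → miss, evict 29, frames [70, 40, 55]
40 → hit
29 → miss, evict 70, frames [55, 40, 29]
55 → hit
40 → hit
55 → hit
40 → hit
29 → hit
55 → hit
Page faults: 5.

5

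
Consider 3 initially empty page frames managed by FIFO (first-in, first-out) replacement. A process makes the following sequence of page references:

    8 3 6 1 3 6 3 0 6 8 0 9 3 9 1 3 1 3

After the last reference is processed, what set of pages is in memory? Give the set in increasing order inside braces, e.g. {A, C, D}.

{1, 3, 9}

8: miss, frames {8}
3: miss, frames {8,3}
6: miss, frames {8,3,6}
1: miss, evict 8, frames {3,6,1}
3: hit
6: hit
3: hit
0: miss, evict 3, frames {6,1,0}
6: hit
8: miss, evict 6, frames {1,0,8}
0: hit
9: miss, evict 1, frames {0,8,9}
3: miss, evict 0, frames {8,9,3}
9: hit
1: miss, evict 8, frames {9,3,1}
3: hit
1: hit
3: hit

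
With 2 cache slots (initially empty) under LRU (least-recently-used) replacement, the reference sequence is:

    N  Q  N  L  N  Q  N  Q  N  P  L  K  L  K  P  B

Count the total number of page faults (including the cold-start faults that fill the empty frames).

9

N → miss, frames (N)
Q → miss, frames (N Q)
N → hit
L → miss, evict Q, frames (N L)
N → hit
Q → miss, evict L, frames (N Q)
N → hit
Q → hit
N → hit
P → miss, evict Q, frames (N P)
L → miss, evict N, frames (P L)
K → miss, evict P, frames (L K)
L → hit
K → hit
P → miss, evict L, frames (K P)
B → miss, evict K, frames (P B)
Page faults: 9.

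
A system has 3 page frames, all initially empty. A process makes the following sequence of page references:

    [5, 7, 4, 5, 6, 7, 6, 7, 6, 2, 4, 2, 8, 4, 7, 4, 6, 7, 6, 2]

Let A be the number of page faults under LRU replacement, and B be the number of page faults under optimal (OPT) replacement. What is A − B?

Under LRU: F F F . F F . . . F F . F . F . F . . F → 11 faults.
Under OPT: F F F . F . . . . F . . F . . . F . . F → 8 faults.
A − B = 11 − 8 = 3.

3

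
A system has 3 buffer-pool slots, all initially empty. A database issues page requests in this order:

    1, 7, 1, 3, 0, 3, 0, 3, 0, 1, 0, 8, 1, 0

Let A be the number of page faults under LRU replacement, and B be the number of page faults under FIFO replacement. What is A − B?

Under LRU: F F . F F . . . . . . F . . → 5 faults.
Under FIFO: F F . F F . . . . F . F . . → 6 faults.
A − B = 5 − 6 = -1.

-1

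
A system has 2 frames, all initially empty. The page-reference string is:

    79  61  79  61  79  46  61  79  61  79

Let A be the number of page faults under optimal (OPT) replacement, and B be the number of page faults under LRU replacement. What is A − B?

-1

Under OPT: F F . . . F . F . . → 4 faults.
Under LRU: F F . . . F F F . . → 5 faults.
A − B = 4 − 5 = -1.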